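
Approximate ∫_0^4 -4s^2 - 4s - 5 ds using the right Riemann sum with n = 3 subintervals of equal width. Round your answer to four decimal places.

Δs = (4 − 0)/3 = 4/3.
Right endpoints: 4/3, 8/3, 4.
f(4/3) = -157/9, f(8/3) = -397/9, f(4) = -85.
Sum = Δs · [f(4/3) + f(8/3) + f(4)].
Sum ≈ -195.4074.

-195.4074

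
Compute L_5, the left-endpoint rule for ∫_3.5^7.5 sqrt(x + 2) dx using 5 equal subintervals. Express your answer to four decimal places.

10.6240

Δx = (7.5 − 3.5)/5 = 0.8.
Left endpoints: 3.5, 4.3, 5.1, 5.9, 6.7.
f(3.5) ≈ 2.3452, f(4.3) ≈ 2.5100, f(5.1) ≈ 2.6646, f(5.9) ≈ 2.8107, f(6.7) ≈ 2.9496.
Sum = Δx · [f(3.5) + f(4.3) + f(5.1) + f(5.9) + f(6.7)].
Sum ≈ 10.6240.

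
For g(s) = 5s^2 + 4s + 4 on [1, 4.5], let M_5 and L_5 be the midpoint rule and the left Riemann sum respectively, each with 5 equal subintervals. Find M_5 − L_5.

M_5 = 201.99375.
L_5 = 165.55.
M_5 − L_5 = 36.44375.

36.44375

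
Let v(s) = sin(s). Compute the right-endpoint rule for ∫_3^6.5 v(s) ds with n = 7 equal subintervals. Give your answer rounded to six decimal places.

-1.906938

Δs = (6.5 − 3)/7 = 0.5.
Right endpoints: 3.5, 4, 4.5, 5, 5.5, 6, 6.5.
v(3.5) ≈ -0.350783, v(4) ≈ -0.756802, v(4.5) ≈ -0.977530, v(5) ≈ -0.958924, v(5.5) ≈ -0.705540, v(6) ≈ -0.279415, v(6.5) ≈ 0.215120.
Sum = Δs · [v(3.5) + v(4) + v(4.5) + ...].
Sum ≈ -1.906938.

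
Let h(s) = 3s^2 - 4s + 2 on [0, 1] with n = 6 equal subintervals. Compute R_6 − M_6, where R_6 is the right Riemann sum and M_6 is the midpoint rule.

-0.0625

R_6 ≈ 0.9305556.
M_6 ≈ 0.9930556.
R_6 − M_6 = -0.0625.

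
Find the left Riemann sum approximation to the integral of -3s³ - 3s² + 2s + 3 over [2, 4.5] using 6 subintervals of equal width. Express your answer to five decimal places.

Δs = (4.5 − 2)/6 = 5/12.
Left endpoints: 2, 29/12, 17/6, 3.25, 11/3, 49/12.
f(2) = -29, f(29/12) = -29969/576, f(17/6) = -6023/72, f(3.25) = -125.171875, f(11/3) = -1601/9, f(49/12) = -140029/576.
Sum = Δs · [f(2) + f(29/12) + f(17/6) + ...].
Sum ≈ -296.18707.

-296.18707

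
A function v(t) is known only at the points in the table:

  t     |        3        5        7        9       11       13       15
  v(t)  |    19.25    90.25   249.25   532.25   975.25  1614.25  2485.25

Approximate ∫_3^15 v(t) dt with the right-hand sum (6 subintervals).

11893

Δt = 2.
Sum = 2·[90.25 + 249.25 + 532.25 + 975.25 + 1614.25 + 2485.25] = 11893.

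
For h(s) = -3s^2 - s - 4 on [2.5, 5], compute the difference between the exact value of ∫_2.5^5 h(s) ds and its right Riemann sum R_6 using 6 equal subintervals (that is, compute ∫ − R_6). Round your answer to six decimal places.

12.456597

Exact integral: ∫_2.5^5 h(s) ds = -128.75.
R_6 ≈ -141.20659722.
Error ≈ -128.75 − (-141.20659722) ≈ 12.456597.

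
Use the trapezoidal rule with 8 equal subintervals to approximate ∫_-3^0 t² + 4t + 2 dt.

-2.9296875

Δt = (0 − (-3))/8 = 0.375.
f(-3) = -1, f(-2.625) = -1.609375, f(-2.25) = -1.9375, f(-1.875) = -1.984375, f(-1.5) = -1.75, f(-1.125) = -1.234375, f(-0.75) = -0.4375, f(-0.375) = 0.640625, f(0) = 2.
T_8 = (Δt/2)·[f(t_0) + 2f(t_1) + ... + 2f(t_{7}) + f(t_8)].
Sum = -2.9296875.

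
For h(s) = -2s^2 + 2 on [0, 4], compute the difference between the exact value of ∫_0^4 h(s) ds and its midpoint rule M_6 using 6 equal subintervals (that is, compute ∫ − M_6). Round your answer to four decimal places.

-0.2963

Exact integral: ∫_0^4 h(s) ds ≈ -34.666667.
M_6 ≈ -34.370370.
Error ≈ -34.666667 − (-34.370370) ≈ -0.2963.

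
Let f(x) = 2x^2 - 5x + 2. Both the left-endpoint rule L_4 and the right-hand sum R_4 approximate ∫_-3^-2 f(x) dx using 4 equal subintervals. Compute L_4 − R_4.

3.75

L_4 = 29.0625.
R_4 = 25.3125.
L_4 − R_4 = 3.75.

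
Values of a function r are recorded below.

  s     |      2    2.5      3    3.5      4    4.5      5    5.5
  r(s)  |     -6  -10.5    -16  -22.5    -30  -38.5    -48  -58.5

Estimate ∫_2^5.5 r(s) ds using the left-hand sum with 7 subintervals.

-85.75

Δs = 0.5.
Sum = 0.5·[(-6) + (-10.5) + (-16) + (-22.5) + (-30) + (-38.5) + (-48)] = -85.75.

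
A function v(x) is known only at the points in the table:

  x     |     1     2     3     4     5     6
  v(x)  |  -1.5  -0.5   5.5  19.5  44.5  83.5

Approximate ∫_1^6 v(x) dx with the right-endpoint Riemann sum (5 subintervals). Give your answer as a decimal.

152.5

Δx = 1.
Sum = 1·[(-0.5) + 5.5 + 19.5 + 44.5 + 83.5] = 152.5.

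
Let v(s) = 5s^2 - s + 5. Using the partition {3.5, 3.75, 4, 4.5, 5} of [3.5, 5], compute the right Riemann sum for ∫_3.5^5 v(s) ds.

Subinterval widths: 0.25, 0.25, 0.5, 0.5.
Right endpoints: 3.75, 4, 4.5, 5.
v(3.75) = 71.5625, v(4) = 81, v(4.5) = 101.75, v(5) = 125.
Sum = Σ Δs_i · v(s_i).
Sum = 151.515625.

151.515625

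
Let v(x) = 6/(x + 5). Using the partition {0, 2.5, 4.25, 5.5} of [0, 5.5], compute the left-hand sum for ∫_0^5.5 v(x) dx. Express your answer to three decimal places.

5.211

Subinterval widths: 2.5, 1.75, 1.25.
Left endpoints: 0, 2.5, 4.25.
v(0) = 1.2, v(2.5) = 0.8, v(4.25) = 24/37.
Sum = Σ Δx_i · v(x_i).
Sum ≈ 5.211.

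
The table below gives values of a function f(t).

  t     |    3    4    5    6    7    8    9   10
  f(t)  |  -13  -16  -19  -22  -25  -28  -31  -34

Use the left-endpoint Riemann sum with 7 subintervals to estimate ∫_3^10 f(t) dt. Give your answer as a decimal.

-154

Δt = 1.
Sum = 1·[(-13) + (-16) + (-19) + (-22) + (-25) + (-28) + (-31)] = -154.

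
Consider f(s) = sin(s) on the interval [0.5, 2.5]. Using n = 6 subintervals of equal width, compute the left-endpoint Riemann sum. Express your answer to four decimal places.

Δs = (2.5 − 0.5)/6 = 1/3.
Left endpoints: 0.5, 5/6, 7/6, 1.5, 11/6, 13/6.
f(0.5) ≈ 0.4794, f(5/6) ≈ 0.7402, f(7/6) ≈ 0.9194, f(1.5) ≈ 0.9975, f(11/6) ≈ 0.9657, f(13/6) ≈ 0.8277.
Sum = Δs · [f(0.5) + f(5/6) + f(7/6) + ...].
Sum ≈ 1.6433.

1.6433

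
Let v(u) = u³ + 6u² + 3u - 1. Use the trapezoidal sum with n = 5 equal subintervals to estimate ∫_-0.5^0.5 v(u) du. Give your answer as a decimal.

Δu = (0.5 − (-0.5))/5 = 0.2.
v(-0.5) = -1.125, v(-0.3) = -1.387, v(-0.1) = -1.241, v(0.1) = -0.639, v(0.3) = 0.467, v(0.5) = 2.125.
T_5 = (Δu/2)·[v(u_0) + 2v(u_1) + ... + 2v(u_{4}) + v(u_5)].
Sum = -0.46.

-0.46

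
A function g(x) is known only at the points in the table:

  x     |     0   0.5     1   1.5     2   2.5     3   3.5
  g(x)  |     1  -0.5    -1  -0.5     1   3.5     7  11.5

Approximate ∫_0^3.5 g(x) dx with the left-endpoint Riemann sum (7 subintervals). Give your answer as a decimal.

Δx = 0.5.
Sum = 0.5·[1 + (-0.5) + (-1) + (-0.5) + 1 + 3.5 + 7] = 5.25.

5.25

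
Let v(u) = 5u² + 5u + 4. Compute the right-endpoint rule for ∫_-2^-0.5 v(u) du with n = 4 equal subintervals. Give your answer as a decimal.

7.81640625

Δu = (-0.5 − (-2))/4 = 0.375.
Right endpoints: -1.625, -1.25, -0.875, -0.5.
v(-1.625) = 9.078125, v(-1.25) = 5.5625, v(-0.875) = 3.453125, v(-0.5) = 2.75.
Sum = Δu · [v(-1.625) + v(-1.25) + v(-0.875) + v(-0.5)].
Sum = 7.81640625.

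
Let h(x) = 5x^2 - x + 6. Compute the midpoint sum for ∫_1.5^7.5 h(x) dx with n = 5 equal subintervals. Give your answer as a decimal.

702.9

Δx = (7.5 − 1.5)/5 = 1.2.
Midpoints: 2.1, 3.3, 4.5, 5.7, 6.9.
h(2.1) = 25.95, h(3.3) = 57.15, h(4.5) = 102.75, h(5.7) = 162.75, h(6.9) = 237.15.
Sum = Δx · [h(2.1) + h(3.3) + h(4.5) + h(5.7) + h(6.9)].
Sum = 702.9.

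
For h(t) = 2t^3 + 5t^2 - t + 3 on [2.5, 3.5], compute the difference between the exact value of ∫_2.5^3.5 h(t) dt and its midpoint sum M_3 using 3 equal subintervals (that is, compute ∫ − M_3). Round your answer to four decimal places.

Exact integral: ∫_2.5^3.5 h(t) dt ≈ 100.916667.
M_3 ≈ 100.703704.
Error ≈ 100.916667 − 100.703704 ≈ 0.2130.

0.2130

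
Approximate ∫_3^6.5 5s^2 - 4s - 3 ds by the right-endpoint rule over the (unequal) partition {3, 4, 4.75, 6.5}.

448.046875

Subinterval widths: 1, 0.75, 1.75.
Right endpoints: 4, 4.75, 6.5.
f(4) = 61, f(4.75) = 90.8125, f(6.5) = 182.25.
Sum = Σ Δs_i · f(s_i).
Sum = 448.046875.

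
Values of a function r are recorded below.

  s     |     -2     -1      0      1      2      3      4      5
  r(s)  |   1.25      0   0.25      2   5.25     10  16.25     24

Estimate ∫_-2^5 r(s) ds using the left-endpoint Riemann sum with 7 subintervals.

35

Δs = 1.
Sum = 1·[1.25 + 0 + 0.25 + 2 + 5.25 + 10 + 16.25] = 35.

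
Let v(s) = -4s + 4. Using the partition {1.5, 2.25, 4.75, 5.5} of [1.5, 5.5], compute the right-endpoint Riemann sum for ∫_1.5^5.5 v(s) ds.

Subinterval widths: 0.75, 2.5, 0.75.
Right endpoints: 2.25, 4.75, 5.5.
v(2.25) = -5, v(4.75) = -15, v(5.5) = -18.
Sum = Σ Δs_i · v(s_i).
Sum = -54.75.

-54.75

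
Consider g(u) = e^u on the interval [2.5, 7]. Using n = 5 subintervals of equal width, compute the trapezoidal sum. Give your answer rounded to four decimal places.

Δu = (7 − 2.5)/5 = 0.9.
g(2.5) ≈ 12.1825, g(3.4) ≈ 29.9641, g(4.3) ≈ 73.6998, g(5.2) ≈ 181.2722, g(6.1) ≈ 445.8578, g(7) ≈ 1096.6332.
T_5 = (Δu/2)·[g(u_0) + 2g(u_1) + ... + 2g(u_{4}) + g(u_5)].
Sum ≈ 1156.6816.

1156.6816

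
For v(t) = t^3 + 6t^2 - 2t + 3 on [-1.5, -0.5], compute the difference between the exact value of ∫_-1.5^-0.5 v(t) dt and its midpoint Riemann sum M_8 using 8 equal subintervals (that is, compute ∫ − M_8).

0.00390625

Exact integral: ∫_-1.5^-0.5 v(t) dt = 10.25.
M_8 = 10.24609375.
Error = 10.25 − 10.24609375 = 0.00390625.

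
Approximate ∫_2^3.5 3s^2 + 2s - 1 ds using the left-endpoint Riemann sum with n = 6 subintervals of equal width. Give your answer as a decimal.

38.203125

Δs = (3.5 − 2)/6 = 0.25.
Left endpoints: 2, 2.25, 2.5, 2.75, 3, 3.25.
f(2) = 15, f(2.25) = 18.6875, f(2.5) = 22.75, f(2.75) = 27.1875, f(3) = 32, f(3.25) = 37.1875.
Sum = Δs · [f(2) + f(2.25) + f(2.5) + ...].
Sum = 38.203125.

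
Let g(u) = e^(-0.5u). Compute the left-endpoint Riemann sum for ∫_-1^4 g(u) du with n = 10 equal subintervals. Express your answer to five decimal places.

Δu = (4 − (-1))/10 = 0.5.
Left endpoints: -1, -0.5, 0, 0.5, 1, 1.5, 2, 2.5, 3, 3.5.
g(-1) ≈ 1.64872, g(-0.5) ≈ 1.28403, g(0) ≈ 1.00000, g(0.5) ≈ 0.77880, g(1) ≈ 0.60653, g(1.5) ≈ 0.47237, g(2) ≈ 0.36788, g(2.5) ≈ 0.28650, g(3) ≈ 0.22313, g(3.5) ≈ 0.17377.
Sum = Δu · [g(-1) + g(-0.5) + g(0) + ...].
Sum ≈ 3.42087.

3.42087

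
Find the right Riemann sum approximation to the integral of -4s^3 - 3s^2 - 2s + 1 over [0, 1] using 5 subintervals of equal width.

-2.96

Δs = (1 − 0)/5 = 0.2.
Right endpoints: 0.2, 0.4, 0.6, 0.8, 1.
f(0.2) = 0.448, f(0.4) = -0.536, f(0.6) = -2.144, f(0.8) = -4.568, f(1) = -8.
Sum = Δs · [f(0.2) + f(0.4) + f(0.6) + f(0.8) + f(1)].
Sum = -2.96.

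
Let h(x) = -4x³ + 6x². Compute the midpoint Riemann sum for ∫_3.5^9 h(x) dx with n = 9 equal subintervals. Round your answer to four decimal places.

Δx = (9 − 3.5)/9 = 11/18.
Midpoints: 137/36, 53/12, 181/36, 203/36, 6.25, 247/36, 269/36, 97/12, 313/36.
h(137/36) = -1557827/11664, h(53/12) = -98315/432, h(181/36) = -4160647/11664, h(203/36) = -6140141/11664, h(6.25) = -742.1875, h(247/36) = -11774737/11664, h(269/36) = -15557615/11664, h(97/12) = -743311/432, h(313/36) = -25373971/11664.
Sum = Δx · [h(137/36) + h(53/12) + h(181/36) + ...].
Sum ≈ -5026.8769.

-5026.8769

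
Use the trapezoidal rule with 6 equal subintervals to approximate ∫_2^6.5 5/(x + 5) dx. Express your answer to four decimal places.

2.4852

Δx = (6.5 − 2)/6 = 0.75.
f(2) = 5/7, f(2.75) = 20/31, f(3.5) = 10/17, f(4.25) = 20/37, f(5) = 0.5, f(5.75) = 20/43, f(6.5) = 10/23.
T_6 = (Δx/2)·[f(x_0) + 2f(x_1) + ... + 2f(x_{5}) + f(x_6)].
Sum ≈ 2.4852.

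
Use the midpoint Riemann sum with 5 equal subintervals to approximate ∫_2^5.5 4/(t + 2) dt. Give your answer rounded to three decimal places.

Δt = (5.5 − 2)/5 = 0.7.
Midpoints: 2.35, 3.05, 3.75, 4.45, 5.15.
f(2.35) = 80/87, f(3.05) = 80/101, f(3.75) = 16/23, f(4.45) = 80/129, f(5.15) = 80/143.
Sum = Δt · [f(2.35) + f(3.05) + f(3.75) + f(4.45) + f(5.15)].
Sum ≈ 2.511.

2.511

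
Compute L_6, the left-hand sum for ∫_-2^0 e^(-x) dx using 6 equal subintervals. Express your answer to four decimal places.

Δx = (0 − (-2))/6 = 1/3.
Left endpoints: -2, -5/3, -4/3, -1, -2/3, -1/3.
f(-2) ≈ 7.3891, f(-5/3) ≈ 5.2945, f(-4/3) ≈ 3.7937, f(-1) ≈ 2.7183, f(-2/3) ≈ 1.9477, f(-1/3) ≈ 1.3956.
Sum = Δx · [f(-2) + f(-5/3) + f(-4/3) + ...].
Sum ≈ 7.5129.

7.5129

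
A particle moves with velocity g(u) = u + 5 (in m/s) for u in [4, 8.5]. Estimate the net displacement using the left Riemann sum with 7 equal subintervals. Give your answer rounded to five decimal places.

49.17857

Δu = (8.5 − 4)/7 = 9/14.
Left endpoints: 4, 65/14, 37/7, 83/14, 46/7, 101/14, 55/7.
g(4) = 9, g(65/14) = 135/14, g(37/7) = 72/7, g(83/14) = 153/14, g(46/7) = 81/7, g(101/14) = 171/14, g(55/7) = 90/7.
Sum = Δu · [g(4) + g(65/14) + g(37/7) + ...].
Sum ≈ 49.17857.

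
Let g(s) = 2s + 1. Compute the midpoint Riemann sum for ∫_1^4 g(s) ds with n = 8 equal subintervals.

Δs = (4 − 1)/8 = 0.375.
Midpoints: 1.1875, 1.5625, 1.9375, 2.3125, 2.6875, 3.0625, 3.4375, 3.8125.
g(1.1875) = 3.375, g(1.5625) = 4.125, g(1.9375) = 4.875, g(2.3125) = 5.625, g(2.6875) = 6.375, g(3.0625) = 7.125, g(3.4375) = 7.875, g(3.8125) = 8.625.
Sum = Δs · [g(1.1875) + g(1.5625) + g(1.9375) + ...].
Sum = 18.

18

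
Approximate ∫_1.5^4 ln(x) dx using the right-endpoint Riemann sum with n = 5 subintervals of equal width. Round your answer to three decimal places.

2.674

Δx = (4 − 1.5)/5 = 0.5.
Right endpoints: 2, 2.5, 3, 3.5, 4.
f(2) ≈ 0.693, f(2.5) ≈ 0.916, f(3) ≈ 1.099, f(3.5) ≈ 1.253, f(4) ≈ 1.386.
Sum = Δx · [f(2) + f(2.5) + f(3) + f(3.5) + f(4)].
Sum ≈ 2.674.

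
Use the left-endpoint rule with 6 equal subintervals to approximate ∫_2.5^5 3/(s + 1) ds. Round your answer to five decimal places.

1.69373

Δs = (5 − 2.5)/6 = 5/12.
Left endpoints: 2.5, 35/12, 10/3, 3.75, 25/6, 55/12.
f(2.5) = 6/7, f(35/12) = 36/47, f(10/3) = 9/13, f(3.75) = 12/19, f(25/6) = 18/31, f(55/12) = 36/67.
Sum = Δs · [f(2.5) + f(35/12) + f(10/3) + ...].
Sum ≈ 1.69373.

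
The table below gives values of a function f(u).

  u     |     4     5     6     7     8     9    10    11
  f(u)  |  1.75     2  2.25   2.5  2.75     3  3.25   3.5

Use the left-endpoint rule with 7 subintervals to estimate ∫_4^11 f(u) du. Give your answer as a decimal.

Δu = 1.
Sum = 1·[1.75 + 2 + 2.25 + 2.5 + 2.75 + 3 + 3.25] = 17.5.

17.5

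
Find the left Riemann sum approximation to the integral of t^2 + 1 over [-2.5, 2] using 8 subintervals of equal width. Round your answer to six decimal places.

13.245117

Δt = (2 − (-2.5))/8 = 0.5625.
Left endpoints: -2.5, -1.9375, -1.375, -0.8125, -0.25, 0.3125, 0.875, 1.4375.
f(-2.5) = 7.25, f(-1.9375) = 4.75390625, f(-1.375) = 2.890625, f(-0.8125) = 1.66015625, f(-0.25) = 1.0625, f(0.3125) = 1.09765625, f(0.875) = 1.765625, f(1.4375) = 3.06640625.
Sum = Δt · [f(-2.5) + f(-1.9375) + f(-1.375) + ...].
Sum ≈ 13.245117.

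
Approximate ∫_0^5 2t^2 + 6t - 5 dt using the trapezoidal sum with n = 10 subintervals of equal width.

133.75

Δt = (5 − 0)/10 = 0.5.
f(0) = -5, f(0.5) = -1.5, f(1) = 3, f(1.5) = 8.5, f(2) = 15, f(2.5) = 22.5, f(3) = 31, f(3.5) = 40.5, f(4) = 51, f(4.5) = 62.5, f(5) = 75.
T_10 = (Δt/2)·[f(t_0) + 2f(t_1) + ... + 2f(t_{9}) + f(t_10)].
Sum = 133.75.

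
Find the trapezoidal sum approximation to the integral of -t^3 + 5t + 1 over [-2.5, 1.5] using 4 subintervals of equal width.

3.5

Δt = (1.5 − (-2.5))/4 = 1.
f(-2.5) = 4.125, f(-1.5) = -3.125, f(-0.5) = -1.375, f(0.5) = 3.375, f(1.5) = 5.125.
T_4 = (Δt/2)·[f(t_0) + 2f(t_1) + 2f(t_2) + 2f(t_3) + f(t_4)].
Sum = 3.5.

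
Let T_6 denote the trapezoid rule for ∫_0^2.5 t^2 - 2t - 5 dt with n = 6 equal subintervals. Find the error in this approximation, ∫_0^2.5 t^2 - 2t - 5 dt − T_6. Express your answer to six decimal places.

-0.072338

Exact integral: ∫_0^2.5 f(t) dt ≈ -13.54166667.
T_6 ≈ -13.46932870.
Error ≈ -13.54166667 − (-13.46932870) ≈ -0.072338.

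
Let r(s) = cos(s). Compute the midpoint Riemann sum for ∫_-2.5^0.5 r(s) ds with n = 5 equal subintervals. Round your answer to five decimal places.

1.09424

Δs = (0.5 − (-2.5))/5 = 0.6.
Midpoints: -2.2, -1.6, -1, -0.4, 0.2.
r(-2.2) ≈ -0.58850, r(-1.6) ≈ -0.02920, r(-1) ≈ 0.54030, r(-0.4) ≈ 0.92106, r(0.2) ≈ 0.98007.
Sum = Δs · [r(-2.2) + r(-1.6) + r(-1) + r(-0.4) + r(0.2)].
Sum ≈ 1.09424.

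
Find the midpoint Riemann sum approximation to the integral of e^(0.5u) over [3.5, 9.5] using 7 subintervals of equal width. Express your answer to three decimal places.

Δu = (9.5 − 3.5)/7 = 6/7.
Midpoints: 55/14, 67/14, 79/14, 6.5, 103/14, 115/14, 127/14.
f(55/14) ≈ 7.130, f(67/14) ≈ 10.945, f(79/14) ≈ 16.801, f(6.5) ≈ 25.790, f(103/14) ≈ 39.590, f(115/14) ≈ 60.773, f(127/14) ≈ 93.290.
Sum = Δu · [f(55/14) + f(67/14) + f(79/14) + ...].
Sum ≈ 217.987.

217.987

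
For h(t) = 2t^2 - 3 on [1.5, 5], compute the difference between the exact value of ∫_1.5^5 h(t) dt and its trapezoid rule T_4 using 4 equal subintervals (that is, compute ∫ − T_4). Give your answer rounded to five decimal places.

-0.89323

Exact integral: ∫_1.5^5 h(t) dt ≈ 70.5833333.
T_4 = 71.4765625.
Error ≈ 70.5833333 − 71.4765625 ≈ -0.89323.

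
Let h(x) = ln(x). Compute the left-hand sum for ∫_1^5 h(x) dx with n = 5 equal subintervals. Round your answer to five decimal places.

3.36173

Δx = (5 − 1)/5 = 0.8.
Left endpoints: 1, 1.8, 2.6, 3.4, 4.2.
h(1) ≈ 0.00000, h(1.8) ≈ 0.58779, h(2.6) ≈ 0.95551, h(3.4) ≈ 1.22378, h(4.2) ≈ 1.43508.
Sum = Δx · [h(1) + h(1.8) + h(2.6) + h(3.4) + h(4.2)].
Sum ≈ 3.36173.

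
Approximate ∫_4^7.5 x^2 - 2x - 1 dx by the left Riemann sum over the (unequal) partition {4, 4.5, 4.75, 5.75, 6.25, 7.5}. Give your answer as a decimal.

60.359375

Subinterval widths: 0.5, 0.25, 1, 0.5, 1.25.
Left endpoints: 4, 4.5, 4.75, 5.75, 6.25.
f(4) = 7, f(4.5) = 10.25, f(4.75) = 12.0625, f(5.75) = 20.5625, f(6.25) = 25.5625.
Sum = Σ Δx_i · f(x_i).
Sum = 60.359375.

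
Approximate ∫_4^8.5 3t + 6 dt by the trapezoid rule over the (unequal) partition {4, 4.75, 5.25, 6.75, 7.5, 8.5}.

111.375

Subinterval widths: 0.75, 0.5, 1.5, 0.75, 1.
f(4) = 18, f(4.75) = 20.25, f(5.25) = 21.75, f(6.75) = 26.25, f(7.5) = 28.5, f(8.5) = 31.5.
On each subinterval the trapezoid contributes (Δt_i/2)·[f(t_{i-1}) + f(t_i)].
Sum = 111.375.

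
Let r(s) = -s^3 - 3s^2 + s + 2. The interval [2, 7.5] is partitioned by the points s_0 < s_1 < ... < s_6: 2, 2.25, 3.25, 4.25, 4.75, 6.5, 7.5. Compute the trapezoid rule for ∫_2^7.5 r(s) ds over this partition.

Subinterval widths: 0.25, 1, 1, 0.5, 1.75, 1.
r(2) = -16, r(2.25) = -22.328125, r(3.25) = -60.765625, r(4.25) = -124.703125, r(4.75) = -168.109375, r(6.5) = -392.875, r(7.5) = -581.125.
On each subinterval the trapezoid contributes (Δs_i/2)·[r(s_{i-1}) + r(s_i)].
Sum = -1190.13671875.

-1190.13671875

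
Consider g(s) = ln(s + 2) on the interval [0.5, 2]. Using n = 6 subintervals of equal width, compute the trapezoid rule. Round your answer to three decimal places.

Δs = (2 − 0.5)/6 = 0.25.
g(0.5) ≈ 0.916, g(0.75) ≈ 1.012, g(1) ≈ 1.099, g(1.25) ≈ 1.179, g(1.5) ≈ 1.253, g(1.75) ≈ 1.322, g(2) ≈ 1.386.
T_6 = (Δs/2)·[g(s_0) + 2g(s_1) + ... + 2g(s_{5}) + g(s_6)].
Sum ≈ 1.754.

1.754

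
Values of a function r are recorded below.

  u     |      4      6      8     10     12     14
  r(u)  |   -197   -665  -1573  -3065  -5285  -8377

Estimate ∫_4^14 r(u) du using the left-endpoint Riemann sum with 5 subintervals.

Δu = 2.
Sum = 2·[(-197) + (-665) + (-1573) + (-3065) + (-5285)] = -21570.

-21570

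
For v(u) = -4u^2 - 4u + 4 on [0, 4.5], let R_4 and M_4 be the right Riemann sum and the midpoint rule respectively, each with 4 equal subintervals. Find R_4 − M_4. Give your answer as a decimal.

-61.3828125

R_4 = -203.484375.
M_4 = -142.1015625.
R_4 − M_4 = -61.3828125.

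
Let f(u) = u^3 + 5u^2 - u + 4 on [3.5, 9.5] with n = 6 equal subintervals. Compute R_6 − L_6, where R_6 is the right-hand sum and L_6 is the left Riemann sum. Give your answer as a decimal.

1198.5

R_6 = 3965.
L_6 = 2766.5.
R_6 − L_6 = 1198.5.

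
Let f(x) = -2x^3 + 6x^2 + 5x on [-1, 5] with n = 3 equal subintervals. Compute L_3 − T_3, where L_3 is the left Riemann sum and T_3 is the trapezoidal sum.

L_3 = 54.
T_3 = -24.
L_3 − T_3 = 78.

78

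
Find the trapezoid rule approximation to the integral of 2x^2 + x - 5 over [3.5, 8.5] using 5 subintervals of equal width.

Δx = (8.5 − 3.5)/5 = 1.
f(3.5) = 23, f(4.5) = 40, f(5.5) = 61, f(6.5) = 86, f(7.5) = 115, f(8.5) = 148.
T_5 = (Δx/2)·[f(x_0) + 2f(x_1) + ... + 2f(x_{4}) + f(x_5)].
Sum = 387.5.

387.5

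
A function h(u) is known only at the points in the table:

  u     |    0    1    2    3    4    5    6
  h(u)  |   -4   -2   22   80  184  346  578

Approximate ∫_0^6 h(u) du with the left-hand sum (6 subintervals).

626

Δu = 1.
Sum = 1·[(-4) + (-2) + 22 + 80 + 184 + 346] = 626.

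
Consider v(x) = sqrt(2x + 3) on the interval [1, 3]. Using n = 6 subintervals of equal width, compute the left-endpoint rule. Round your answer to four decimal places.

Δx = (3 − 1)/6 = 1/3.
Left endpoints: 1, 4/3, 5/3, 2, 7/3, 8/3.
v(1) ≈ 2.2361, v(4/3) ≈ 2.3805, v(5/3) ≈ 2.5166, v(2) ≈ 2.6458, v(7/3) ≈ 2.7689, v(8/3) ≈ 2.8868.
Sum = Δx · [v(1) + v(4/3) + v(5/3) + ...].
Sum ≈ 5.1448.

5.1448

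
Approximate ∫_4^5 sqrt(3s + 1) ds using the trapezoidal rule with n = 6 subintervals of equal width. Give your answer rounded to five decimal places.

Δs = (5 − 4)/6 = 1/6.
f(4) ≈ 3.60555, f(25/6) ≈ 3.67423, f(13/3) ≈ 3.74166, f(4.5) ≈ 3.80789, f(14/3) ≈ 3.87298, f(29/6) ≈ 3.93700, f(5) ≈ 4.00000.
T_6 = (Δs/2)·[f(s_0) + 2f(s_1) + ... + 2f(s_{5}) + f(s_6)].
Sum ≈ 3.80609.

3.80609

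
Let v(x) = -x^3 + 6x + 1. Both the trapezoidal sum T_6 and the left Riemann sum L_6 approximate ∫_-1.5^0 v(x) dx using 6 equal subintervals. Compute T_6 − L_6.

T_6 = -3.94921875.
L_6 = -4.65234375.
T_6 − L_6 = 0.703125.

0.703125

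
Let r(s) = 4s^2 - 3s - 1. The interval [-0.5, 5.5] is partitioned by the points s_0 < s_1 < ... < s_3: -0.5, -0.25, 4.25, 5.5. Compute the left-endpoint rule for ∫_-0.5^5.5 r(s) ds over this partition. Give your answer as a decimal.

73.5

Subinterval widths: 0.25, 4.5, 1.25.
Left endpoints: -0.5, -0.25, 4.25.
r(-0.5) = 1.5, r(-0.25) = 0, r(4.25) = 58.5.
Sum = Σ Δs_i · r(s_i).
Sum = 73.5.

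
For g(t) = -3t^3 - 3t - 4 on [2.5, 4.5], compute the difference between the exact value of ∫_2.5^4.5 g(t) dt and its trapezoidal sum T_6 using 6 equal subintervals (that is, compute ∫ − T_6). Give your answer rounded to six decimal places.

Exact integral: ∫_2.5^4.5 g(t) dt = -307.25.
T_6 ≈ -308.41666667.
Error ≈ -307.25 − (-308.41666667) ≈ 1.166667.

1.166667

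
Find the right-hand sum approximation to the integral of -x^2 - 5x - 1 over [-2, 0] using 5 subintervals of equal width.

Δx = (0 − (-2))/5 = 0.4.
Right endpoints: -1.6, -1.2, -0.8, -0.4, 0.
f(-1.6) = 4.44, f(-1.2) = 3.56, f(-0.8) = 2.36, f(-0.4) = 0.84, f(0) = -1.
Sum = Δx · [f(-1.6) + f(-1.2) + f(-0.8) + f(-0.4) + f(0)].
Sum = 4.08.

4.08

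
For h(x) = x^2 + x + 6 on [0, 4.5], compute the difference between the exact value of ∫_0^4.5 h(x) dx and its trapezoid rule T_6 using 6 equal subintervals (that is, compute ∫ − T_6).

-0.421875

Exact integral: ∫_0^4.5 h(x) dx = 67.5.
T_6 = 67.921875.
Error = 67.5 − 67.921875 = -0.421875.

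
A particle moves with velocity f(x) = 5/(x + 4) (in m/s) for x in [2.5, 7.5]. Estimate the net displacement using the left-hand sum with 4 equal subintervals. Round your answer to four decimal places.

3.0722

Δx = (7.5 − 2.5)/4 = 1.25.
Left endpoints: 2.5, 3.75, 5, 6.25.
f(2.5) = 10/13, f(3.75) = 20/31, f(5) = 5/9, f(6.25) = 20/41.
Sum = Δx · [f(2.5) + f(3.75) + f(5) + f(6.25)].
Sum ≈ 3.0722.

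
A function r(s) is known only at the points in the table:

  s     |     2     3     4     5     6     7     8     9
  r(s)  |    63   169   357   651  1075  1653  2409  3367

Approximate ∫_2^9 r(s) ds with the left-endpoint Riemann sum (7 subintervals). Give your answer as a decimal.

6377

Δs = 1.
Sum = 1·[63 + 169 + 357 + 651 + 1075 + 1653 + 2409] = 6377.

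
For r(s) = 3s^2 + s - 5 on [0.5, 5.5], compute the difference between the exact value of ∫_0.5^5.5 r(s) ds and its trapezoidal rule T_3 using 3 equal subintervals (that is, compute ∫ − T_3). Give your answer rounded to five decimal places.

Exact integral: ∫_0.5^5.5 r(s) ds = 156.25.
T_3 ≈ 163.1944444.
Error ≈ 156.25 − 163.1944444 ≈ -6.94444.

-6.94444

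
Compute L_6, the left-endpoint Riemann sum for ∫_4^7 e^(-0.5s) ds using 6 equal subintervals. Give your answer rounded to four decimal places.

0.2377

Δs = (7 − 4)/6 = 0.5.
Left endpoints: 4, 4.5, 5, 5.5, 6, 6.5.
f(4) ≈ 0.1353, f(4.5) ≈ 0.1054, f(5) ≈ 0.0821, f(5.5) ≈ 0.0639, f(6) ≈ 0.0498, f(6.5) ≈ 0.0388.
Sum = Δs · [f(4) + f(4.5) + f(5) + ...].
Sum ≈ 0.2377.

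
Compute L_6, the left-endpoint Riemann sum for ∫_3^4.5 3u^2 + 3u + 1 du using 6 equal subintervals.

Δu = (4.5 − 3)/6 = 0.25.
Left endpoints: 3, 3.25, 3.5, 3.75, 4, 4.25.
f(3) = 37, f(3.25) = 42.4375, f(3.5) = 48.25, f(3.75) = 54.4375, f(4) = 61, f(4.25) = 67.9375.
Sum = Δu · [f(3) + f(3.25) + f(3.5) + ...].
Sum = 77.765625.

77.765625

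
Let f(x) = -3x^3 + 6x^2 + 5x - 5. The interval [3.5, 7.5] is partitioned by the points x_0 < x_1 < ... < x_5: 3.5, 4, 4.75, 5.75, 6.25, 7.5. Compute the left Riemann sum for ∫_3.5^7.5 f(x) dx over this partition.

-1013.30078125

Subinterval widths: 0.5, 0.75, 1, 0.5, 1.25.
Left endpoints: 3.5, 4, 4.75, 5.75, 6.25.
f(3.5) = -42.625, f(4) = -81, f(4.75) = -167.390625, f(5.75) = -348.203125, f(6.25) = -471.796875.
Sum = Σ Δx_i · f(x_i).
Sum = -1013.30078125.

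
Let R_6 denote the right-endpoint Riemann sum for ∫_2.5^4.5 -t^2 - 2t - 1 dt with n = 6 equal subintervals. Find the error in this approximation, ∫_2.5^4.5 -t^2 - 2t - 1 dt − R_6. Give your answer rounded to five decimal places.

3.03704

Exact integral: ∫_2.5^4.5 f(t) dt ≈ -41.1666667.
R_6 ≈ -44.2037037.
Error ≈ -41.1666667 − (-44.2037037) ≈ 3.03704.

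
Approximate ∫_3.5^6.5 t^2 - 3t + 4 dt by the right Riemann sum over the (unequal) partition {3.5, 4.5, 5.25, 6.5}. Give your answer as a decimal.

56.046875

Subinterval widths: 1, 0.75, 1.25.
Right endpoints: 4.5, 5.25, 6.5.
f(4.5) = 10.75, f(5.25) = 15.8125, f(6.5) = 26.75.
Sum = Σ Δt_i · f(t_i).
Sum = 56.046875.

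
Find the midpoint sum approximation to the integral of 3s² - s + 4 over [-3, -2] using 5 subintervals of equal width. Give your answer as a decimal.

Δs = (-2 − (-3))/5 = 0.2.
Midpoints: -2.9, -2.7, -2.5, -2.3, -2.1.
f(-2.9) = 32.13, f(-2.7) = 28.57, f(-2.5) = 25.25, f(-2.3) = 22.17, f(-2.1) = 19.33.
Sum = Δs · [f(-2.9) + f(-2.7) + f(-2.5) + f(-2.3) + f(-2.1)].
Sum = 25.49.

25.49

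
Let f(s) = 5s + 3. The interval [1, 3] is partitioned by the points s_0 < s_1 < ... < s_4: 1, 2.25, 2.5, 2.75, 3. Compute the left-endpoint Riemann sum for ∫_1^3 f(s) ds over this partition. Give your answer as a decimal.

Subinterval widths: 1.25, 0.25, 0.25, 0.25.
Left endpoints: 1, 2.25, 2.5, 2.75.
f(1) = 8, f(2.25) = 14.25, f(2.5) = 15.5, f(2.75) = 16.75.
Sum = Σ Δs_i · f(s_i).
Sum = 21.625.

21.625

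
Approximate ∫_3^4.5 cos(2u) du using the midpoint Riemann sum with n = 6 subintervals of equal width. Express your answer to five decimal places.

Δu = (4.5 − 3)/6 = 0.25.
Midpoints: 3.125, 3.375, 3.625, 3.875, 4.125, 4.375.
f(3.125) ≈ 0.99945, f(3.375) ≈ 0.89301, f(3.625) ≈ 0.56792, f(3.875) ≈ 0.10379, f(4.125) ≈ -0.38575, f(4.375) ≈ -0.78085.
Sum = Δu · [f(3.125) + f(3.375) + f(3.625) + ...].
Sum ≈ 0.34940.

0.34940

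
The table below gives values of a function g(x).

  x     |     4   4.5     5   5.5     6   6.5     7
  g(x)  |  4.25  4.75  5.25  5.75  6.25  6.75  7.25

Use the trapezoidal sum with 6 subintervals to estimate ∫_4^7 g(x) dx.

17.25

Δx = 0.5.
T_6 = (0.5/2)·[4.25 + 2·4.75 + 2·5.25 + 2·5.75 + 2·6.25 + 2·6.75 + 7.25] = 17.25.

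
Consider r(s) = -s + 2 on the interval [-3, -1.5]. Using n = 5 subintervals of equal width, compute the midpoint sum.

6.375

Δs = (-1.5 − (-3))/5 = 0.3.
Midpoints: -2.85, -2.55, -2.25, -1.95, -1.65.
r(-2.85) = 4.85, r(-2.55) = 4.55, r(-2.25) = 4.25, r(-1.95) = 3.95, r(-1.65) = 3.65.
Sum = Δs · [r(-2.85) + r(-2.55) + r(-2.25) + r(-1.95) + r(-1.65)].
Sum = 6.375.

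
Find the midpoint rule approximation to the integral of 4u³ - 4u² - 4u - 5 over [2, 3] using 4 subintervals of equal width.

Δu = (3 − 2)/4 = 0.25.
Midpoints: 2.125, 2.375, 2.625, 2.875.
f(2.125) = 6.8203125, f(2.375) = 16.5234375, f(2.625) = 29.2890625, f(2.875) = 45.4921875.
Sum = Δu · [f(2.125) + f(2.375) + f(2.625) + f(2.875)].
Sum = 24.53125.

24.53125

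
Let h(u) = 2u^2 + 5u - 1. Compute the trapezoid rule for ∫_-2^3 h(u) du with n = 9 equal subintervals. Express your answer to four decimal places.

Δu = (3 − (-2))/9 = 5/9.
h(-2) = -3, h(-13/9) = -328/81, h(-8/9) = -313/81, h(-1/3) = -22/9, h(2/9) = 17/81, h(7/9) = 332/81, h(4/3) = 83/9, h(17/9) = 1262/81, h(22/9) = 1877/81, h(3) = 32.
T_9 = (Δu/2)·[h(u_0) + 2h(u_1) + ... + 2h(u_{8}) + h(u_9)].
Sum ≈ 31.3477.

31.3477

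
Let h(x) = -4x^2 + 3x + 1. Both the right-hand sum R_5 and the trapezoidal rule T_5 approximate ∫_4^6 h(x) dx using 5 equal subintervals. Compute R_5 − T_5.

R_5 = -185.68.
T_5 = -170.88.
R_5 − T_5 = -14.8.

-14.8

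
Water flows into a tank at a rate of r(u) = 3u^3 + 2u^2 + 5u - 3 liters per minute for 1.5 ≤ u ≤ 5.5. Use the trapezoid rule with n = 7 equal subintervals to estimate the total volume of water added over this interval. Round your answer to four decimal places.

856.4592

Δu = (5.5 − 1.5)/7 = 4/7.
r(1.5) = 19.125, r(29/14) = 116903/2744, r(37/14) = 218319/2744, r(45/14) = 365943/2744, r(53/14) = 568991/2744, r(61/14) = 836679/2744, r(69/14) = 1178223/2744, r(5.5) = 584.125.
T_7 = (Δu/2)·[r(u_0) + 2r(u_1) + ... + 2r(u_{6}) + r(u_7)].
Sum ≈ 856.4592.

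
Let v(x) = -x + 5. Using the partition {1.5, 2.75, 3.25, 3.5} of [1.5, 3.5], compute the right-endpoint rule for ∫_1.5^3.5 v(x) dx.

4.0625

Subinterval widths: 1.25, 0.5, 0.25.
Right endpoints: 2.75, 3.25, 3.5.
v(2.75) = 2.25, v(3.25) = 1.75, v(3.5) = 1.5.
Sum = Σ Δx_i · v(x_i).
Sum = 4.0625.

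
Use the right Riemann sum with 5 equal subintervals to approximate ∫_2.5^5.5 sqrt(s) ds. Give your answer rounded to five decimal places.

Δs = (5.5 − 2.5)/5 = 0.6.
Right endpoints: 3.1, 3.7, 4.3, 4.9, 5.5.
f(3.1) ≈ 1.76068, f(3.7) ≈ 1.92354, f(4.3) ≈ 2.07364, f(4.9) ≈ 2.21359, f(5.5) ≈ 2.34521.
Sum = Δs · [f(3.1) + f(3.7) + f(4.3) + f(4.9) + f(5.5)].
Sum ≈ 6.19000.

6.19000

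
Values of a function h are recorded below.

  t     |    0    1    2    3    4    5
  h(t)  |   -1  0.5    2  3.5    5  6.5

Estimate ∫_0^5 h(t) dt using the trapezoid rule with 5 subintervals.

13.75

Δt = 1.
T_5 = (1/2)·[(-1) + 2·0.5 + 2·2 + 2·3.5 + 2·5 + 6.5] = 13.75.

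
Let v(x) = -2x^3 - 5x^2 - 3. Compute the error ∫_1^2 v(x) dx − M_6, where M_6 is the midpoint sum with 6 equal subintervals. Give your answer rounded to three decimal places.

Exact integral: ∫_1^2 v(x) dx ≈ -22.16667.
M_6 ≈ -22.13426.
Error ≈ -22.16667 − (-22.13426) ≈ -0.032.

-0.032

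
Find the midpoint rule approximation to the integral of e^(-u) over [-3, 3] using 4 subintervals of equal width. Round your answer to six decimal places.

Δu = (3 − (-3))/4 = 1.5.
Midpoints: -2.25, -0.75, 0.75, 2.25.
f(-2.25) ≈ 9.487736, f(-0.75) ≈ 2.117000, f(0.75) ≈ 0.472367, f(2.25) ≈ 0.105399.
Sum = Δu · [f(-2.25) + f(-0.75) + f(0.75) + f(2.25)].
Sum ≈ 18.273752.

18.273752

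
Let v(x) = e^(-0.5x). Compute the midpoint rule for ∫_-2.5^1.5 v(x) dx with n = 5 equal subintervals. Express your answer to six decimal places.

5.995900

Δx = (1.5 − (-2.5))/5 = 0.8.
Midpoints: -2.1, -1.3, -0.5, 0.3, 1.1.
v(-2.1) ≈ 2.857651, v(-1.3) ≈ 1.915541, v(-0.5) ≈ 1.284025, v(0.3) ≈ 0.860708, v(1.1) ≈ 0.576950.
Sum = Δx · [v(-2.1) + v(-1.3) + v(-0.5) + v(0.3) + v(1.1)].
Sum ≈ 5.995900.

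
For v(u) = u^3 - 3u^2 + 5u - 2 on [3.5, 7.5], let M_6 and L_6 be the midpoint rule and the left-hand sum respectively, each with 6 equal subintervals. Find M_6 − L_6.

83

M_6 = 474.5.
L_6 = 391.5.
M_6 − L_6 = 83.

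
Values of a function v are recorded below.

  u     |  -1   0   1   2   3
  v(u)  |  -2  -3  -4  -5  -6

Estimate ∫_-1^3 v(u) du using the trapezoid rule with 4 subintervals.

Δu = 1.
T_4 = (1/2)·[(-2) + 2·(-3) + 2·(-4) + 2·(-5) + (-6)] = -16.

-16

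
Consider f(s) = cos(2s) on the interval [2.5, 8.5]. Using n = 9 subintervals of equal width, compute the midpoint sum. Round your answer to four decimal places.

Δs = (8.5 − 2.5)/9 = 2/3.
Midpoints: 17/6, 3.5, 25/6, 29/6, 5.5, 37/6, 41/6, 7.5, 49/6.
f(17/6) ≈ 0.8159, f(3.5) ≈ 0.7539, f(25/6) ≈ -0.4612, f(29/6) ≈ -0.9709, f(5.5) ≈ 0.0044, f(37/6) ≈ 0.9730, f(41/6) ≈ 0.4533, f(7.5) ≈ -0.7597, f(49/6) ≈ -0.8107.
Sum = Δs · [f(17/6) + f(3.5) + f(25/6) + ...].
Sum ≈ -0.0013.

-0.0013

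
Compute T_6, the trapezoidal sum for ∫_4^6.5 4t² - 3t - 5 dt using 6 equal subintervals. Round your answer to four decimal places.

229.2477

Δt = (6.5 − 4)/6 = 5/12.
f(4) = 47, f(53/12) = 538/9, f(29/6) = 1331/18, f(5.25) = 89.5, f(17/3) = 958/9, f(73/12) = 1123/9, f(6.5) = 144.5.
T_6 = (Δt/2)·[f(t_0) + 2f(t_1) + ... + 2f(t_{5}) + f(t_6)].
Sum ≈ 229.2477.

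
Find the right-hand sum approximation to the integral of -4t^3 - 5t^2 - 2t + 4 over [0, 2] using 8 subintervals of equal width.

Δt = (2 − 0)/8 = 0.25.
Right endpoints: 0.25, 0.5, 0.75, 1, 1.25, 1.5, 1.75, 2.
f(0.25) = 3.125, f(0.5) = 1.25, f(0.75) = -2, f(1) = -7, f(1.25) = -14.125, f(1.5) = -23.75, f(1.75) = -36.25, f(2) = -52.
Sum = Δt · [f(0.25) + f(0.5) + f(0.75) + ...].
Sum = -32.6875.

-32.6875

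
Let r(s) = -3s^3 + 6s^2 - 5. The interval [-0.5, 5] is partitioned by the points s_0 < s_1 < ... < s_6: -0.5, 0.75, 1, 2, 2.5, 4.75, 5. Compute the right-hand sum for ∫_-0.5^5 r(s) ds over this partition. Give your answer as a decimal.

Subinterval widths: 1.25, 0.25, 1, 0.5, 2.25, 0.25.
Right endpoints: 0.75, 1, 2, 2.5, 4.75, 5.
r(0.75) = -2.890625, r(1) = -2, r(2) = -5, r(2.5) = -14.375, r(4.75) = -191.140625, r(5) = -230.
Sum = Σ Δs_i · r(s_i).
Sum = -503.8671875.

-503.8671875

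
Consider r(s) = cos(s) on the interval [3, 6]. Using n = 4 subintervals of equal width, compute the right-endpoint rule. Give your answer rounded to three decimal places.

Δs = (6 − 3)/4 = 0.75.
Right endpoints: 3.75, 4.5, 5.25, 6.
r(3.75) ≈ -0.821, r(4.5) ≈ -0.211, r(5.25) ≈ 0.512, r(6) ≈ 0.960.
Sum = Δs · [r(3.75) + r(4.5) + r(5.25) + r(6)].
Sum ≈ 0.331.

0.331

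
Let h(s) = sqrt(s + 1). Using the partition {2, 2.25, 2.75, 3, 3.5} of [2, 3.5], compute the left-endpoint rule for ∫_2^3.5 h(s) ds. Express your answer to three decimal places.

2.819

Subinterval widths: 0.25, 0.5, 0.25, 0.5.
Left endpoints: 2, 2.25, 2.75, 3.
h(2) ≈ 1.732, h(2.25) ≈ 1.803, h(2.75) ≈ 1.936, h(3) ≈ 2.000.
Sum = Σ Δs_i · h(s_i).
Sum ≈ 2.819.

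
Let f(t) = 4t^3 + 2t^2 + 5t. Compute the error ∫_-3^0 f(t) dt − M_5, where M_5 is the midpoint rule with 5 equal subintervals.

Exact integral: ∫_-3^0 f(t) dt = -85.5.
M_5 = -84.06.
Error = -85.5 − (-84.06) = -1.44.

-1.44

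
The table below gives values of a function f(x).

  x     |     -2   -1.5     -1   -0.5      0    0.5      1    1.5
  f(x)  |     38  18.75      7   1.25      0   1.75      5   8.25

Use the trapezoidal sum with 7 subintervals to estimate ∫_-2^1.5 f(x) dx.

28.4375

Δx = 0.5.
T_7 = (0.5/2)·[38 + 2·18.75 + 2·7 + 2·1.25 + 2·0 + 2·1.75 + 2·5 + 8.25] = 28.4375.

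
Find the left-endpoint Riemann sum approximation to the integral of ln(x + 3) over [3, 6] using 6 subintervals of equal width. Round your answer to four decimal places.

Δx = (6 − 3)/6 = 0.5.
Left endpoints: 3, 3.5, 4, 4.5, 5, 5.5.
f(3) ≈ 1.7918, f(3.5) ≈ 1.8718, f(4) ≈ 1.9459, f(4.5) ≈ 2.0149, f(5) ≈ 2.0794, f(5.5) ≈ 2.1401.
Sum = Δx · [f(3) + f(3.5) + f(4) + ...].
Sum ≈ 5.9219.

5.9219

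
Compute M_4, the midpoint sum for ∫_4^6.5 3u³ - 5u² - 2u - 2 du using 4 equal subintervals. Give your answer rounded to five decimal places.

Δu = (6.5 − 4)/4 = 0.625.
Midpoints: 4.3125, 4.9375, 5.5625, 6.1875.
f(4.3125) = 561127/4096, f(4.9375) = 931197/4096, f(5.5625) = 1427467/4096, f(6.1875) = 2067937/4096.
Sum = Δu · [f(4.3125) + f(4.9375) + f(5.5625) + f(6.1875)].
Sum ≈ 761.06689.

761.06689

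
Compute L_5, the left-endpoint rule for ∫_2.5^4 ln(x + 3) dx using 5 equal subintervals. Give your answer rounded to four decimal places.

Δx = (4 − 2.5)/5 = 0.3.
Left endpoints: 2.5, 2.8, 3.1, 3.4, 3.7.
f(2.5) ≈ 1.7047, f(2.8) ≈ 1.7579, f(3.1) ≈ 1.8083, f(3.4) ≈ 1.8563, f(3.7) ≈ 1.9021.
Sum = Δx · [f(2.5) + f(2.8) + f(3.1) + f(3.4) + f(3.7)].
Sum ≈ 2.7088.

2.7088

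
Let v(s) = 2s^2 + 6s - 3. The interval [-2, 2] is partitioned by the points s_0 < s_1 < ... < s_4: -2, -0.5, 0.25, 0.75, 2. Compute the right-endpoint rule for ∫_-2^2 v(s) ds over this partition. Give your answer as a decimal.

13.28125

Subinterval widths: 1.5, 0.75, 0.5, 1.25.
Right endpoints: -0.5, 0.25, 0.75, 2.
v(-0.5) = -5.5, v(0.25) = -1.375, v(0.75) = 2.625, v(2) = 17.
Sum = Σ Δs_i · v(s_i).
Sum = 13.28125.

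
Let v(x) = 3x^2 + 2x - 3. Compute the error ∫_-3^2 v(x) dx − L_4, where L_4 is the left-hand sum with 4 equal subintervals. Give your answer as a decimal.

-7.03125

Exact integral: ∫_-3^2 v(x) dx = 15.
L_4 = 22.03125.
Error = 15 − 22.03125 = -7.03125.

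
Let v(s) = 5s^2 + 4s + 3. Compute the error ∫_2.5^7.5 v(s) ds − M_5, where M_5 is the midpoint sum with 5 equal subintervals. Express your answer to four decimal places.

Exact integral: ∫_2.5^7.5 v(s) ds ≈ 792.083333.
M_5 = 790.
Error ≈ 792.083333 − 790 ≈ 2.0833.

2.0833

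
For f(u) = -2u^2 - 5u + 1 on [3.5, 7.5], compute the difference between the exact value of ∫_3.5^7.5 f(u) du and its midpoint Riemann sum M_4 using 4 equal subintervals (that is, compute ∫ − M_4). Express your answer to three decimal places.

-0.667

Exact integral: ∫_3.5^7.5 f(u) du ≈ -358.66667.
M_4 = -358.
Error ≈ -358.66667 − (-358) ≈ -0.667.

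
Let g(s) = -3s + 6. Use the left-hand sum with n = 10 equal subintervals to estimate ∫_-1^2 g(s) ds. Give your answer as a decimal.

Δs = (2 − (-1))/10 = 0.3.
Left endpoints: -1, -0.7, -0.4, -0.1, 0.2, 0.5, 0.8, 1.1, 1.4, 1.7.
g(-1) = 9, g(-0.7) = 8.1, g(-0.4) = 7.2, g(-0.1) = 6.3, g(0.2) = 5.4, g(0.5) = 4.5, g(0.8) = 3.6, g(1.1) = 2.7, g(1.4) = 1.8, g(1.7) = 0.9.
Sum = Δs · [g(-1) + g(-0.7) + g(-0.4) + ...].
Sum = 14.85.

14.85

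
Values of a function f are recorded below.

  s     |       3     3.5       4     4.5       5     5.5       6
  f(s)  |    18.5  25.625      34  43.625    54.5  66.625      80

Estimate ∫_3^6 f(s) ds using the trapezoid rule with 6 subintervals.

136.8125

Δs = 0.5.
T_6 = (0.5/2)·[18.5 + 2·25.625 + 2·34 + 2·43.625 + 2·54.5 + 2·66.625 + 80] = 136.8125.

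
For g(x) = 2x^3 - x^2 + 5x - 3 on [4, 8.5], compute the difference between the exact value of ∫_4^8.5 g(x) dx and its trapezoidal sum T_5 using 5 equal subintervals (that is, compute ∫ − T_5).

Exact integral: ∫_4^8.5 g(x) dx = 2425.78125.
T_5 = 2447.955.
Error = 2425.78125 − 2447.955 = -22.17375.

-22.17375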